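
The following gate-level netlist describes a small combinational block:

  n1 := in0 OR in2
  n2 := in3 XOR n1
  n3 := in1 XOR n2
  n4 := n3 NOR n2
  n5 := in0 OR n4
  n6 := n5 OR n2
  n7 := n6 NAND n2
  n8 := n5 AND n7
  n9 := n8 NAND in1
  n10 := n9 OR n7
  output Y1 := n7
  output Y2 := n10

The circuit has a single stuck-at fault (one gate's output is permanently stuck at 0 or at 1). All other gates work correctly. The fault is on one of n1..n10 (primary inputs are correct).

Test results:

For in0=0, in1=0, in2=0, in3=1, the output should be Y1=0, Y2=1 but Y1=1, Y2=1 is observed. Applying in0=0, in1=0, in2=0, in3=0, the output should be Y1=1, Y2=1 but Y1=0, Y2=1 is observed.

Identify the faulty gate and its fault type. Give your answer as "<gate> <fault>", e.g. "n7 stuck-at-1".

n1 stuck-at-1

Fault-free values for test 1 (in0=0, in1=0, in2=0, in3=1): n1=0, n2=1, n3=1, n4=0, n5=0, n6=1, n7=0, n8=0, n9=1, n10=1, giving Y1=0, Y2=1. Observed Y1=1, Y2=1.
Test 1: faults giving observed Y1=1, Y2=1 are {n1 stuck-at-1, n2 stuck-at-0, n6 stuck-at-0, n7 stuck-at-1}.
Test 2 (in0=0, in1=0, in2=0, in3=0): fault-free n1=0, n2=0, n3=0, n4=1, n5=1, n6=1, n7=1, n8=1, n9=1, n10=1 → Y1=1, Y2=1; observed Y1=0, Y2=1. Eliminates n2 stuck-at-0, n6 stuck-at-0, n7 stuck-at-1.
Only n1 stuck-at-1 is consistent with every test.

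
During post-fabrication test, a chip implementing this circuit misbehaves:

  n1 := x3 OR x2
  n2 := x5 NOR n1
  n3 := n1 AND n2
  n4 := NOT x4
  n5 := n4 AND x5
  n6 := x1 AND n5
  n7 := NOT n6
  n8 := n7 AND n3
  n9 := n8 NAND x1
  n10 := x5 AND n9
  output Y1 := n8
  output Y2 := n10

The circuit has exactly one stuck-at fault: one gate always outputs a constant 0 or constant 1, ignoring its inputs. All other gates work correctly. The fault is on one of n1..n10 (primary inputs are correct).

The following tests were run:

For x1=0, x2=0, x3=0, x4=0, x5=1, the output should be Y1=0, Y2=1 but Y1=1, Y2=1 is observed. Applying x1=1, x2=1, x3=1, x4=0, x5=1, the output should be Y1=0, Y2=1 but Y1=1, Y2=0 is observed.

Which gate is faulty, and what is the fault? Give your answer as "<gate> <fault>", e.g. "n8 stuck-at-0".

n8 stuck-at-1

Fault-free values for test 1 (x1=0, x2=0, x3=0, x4=0, x5=1): n1=0, n2=0, n3=0, n4=1, n5=1, n6=0, n7=1, n8=0, n9=1, n10=1, giving Y1=0, Y2=1. Observed Y1=1, Y2=1.
Test 1: faults giving observed Y1=1, Y2=1 are {n3 stuck-at-1, n8 stuck-at-1}.
Test 2 (x1=1, x2=1, x3=1, x4=0, x5=1): fault-free n1=1, n2=0, n3=0, n4=1, n5=1, n6=1, n7=0, n8=0, n9=1, n10=1 → Y1=0, Y2=1; observed Y1=1, Y2=0. Eliminates n3 stuck-at-1.
Only n8 stuck-at-1 is consistent with every test.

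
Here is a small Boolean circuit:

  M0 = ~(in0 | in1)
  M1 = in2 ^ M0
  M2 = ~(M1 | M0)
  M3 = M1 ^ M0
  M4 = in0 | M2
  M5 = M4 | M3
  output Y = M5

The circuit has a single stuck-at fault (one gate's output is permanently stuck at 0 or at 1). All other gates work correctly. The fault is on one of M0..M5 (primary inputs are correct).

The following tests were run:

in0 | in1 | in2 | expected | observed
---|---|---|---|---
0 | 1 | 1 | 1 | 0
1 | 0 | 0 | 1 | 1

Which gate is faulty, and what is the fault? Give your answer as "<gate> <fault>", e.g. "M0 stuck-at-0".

M3 stuck-at-0

Fault-free values for test 1 (in0=0, in1=1, in2=1): M0=0, M1=1, M2=0, M3=1, M4=0, M5=1, giving Y=1. Observed 0.
Test 1: faults giving observed 0 are {M3 stuck-at-0, M5 stuck-at-0}.
Test 2 (in0=1, in1=0, in2=0): fault-free M0=0, M1=0, M2=1, M3=0, M4=1, M5=1 → 1; observed 1. Eliminates M5 stuck-at-0.
Only M3 stuck-at-0 is consistent with every test.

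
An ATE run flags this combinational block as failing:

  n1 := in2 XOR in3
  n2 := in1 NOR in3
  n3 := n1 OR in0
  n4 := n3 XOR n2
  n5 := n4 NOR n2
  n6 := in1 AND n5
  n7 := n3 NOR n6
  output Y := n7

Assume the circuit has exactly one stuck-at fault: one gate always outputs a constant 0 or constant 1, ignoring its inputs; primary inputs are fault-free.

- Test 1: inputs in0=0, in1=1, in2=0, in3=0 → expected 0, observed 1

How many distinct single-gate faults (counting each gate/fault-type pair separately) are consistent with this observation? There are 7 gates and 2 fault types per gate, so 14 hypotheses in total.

5

Fault-free: n1=0, n2=0, n3=0, n4=0, n5=1, n6=1, n7=0 → 0. Observed 1.
  n1 stuck-at-0: output 0 ✗
  n1 stuck-at-1: output 0 ✗
  n2 stuck-at-0: output 0 ✗
  n2 stuck-at-1: output 1 ✓
  n3 stuck-at-0: output 0 ✗
  n3 stuck-at-1: output 0 ✗
  n4 stuck-at-0: output 0 ✗
  n4 stuck-at-1: output 1 ✓
  n5 stuck-at-0: output 1 ✓
  n5 stuck-at-1: output 0 ✗
  n6 stuck-at-0: output 1 ✓
  n6 stuck-at-1: output 0 ✗
  n7 stuck-at-0: output 0 ✗
  n7 stuck-at-1: output 1 ✓
Consistent faults: {n2 stuck-at-1, n4 stuck-at-1, n5 stuck-at-0, n6 stuck-at-0, n7 stuck-at-1} — 5 in all.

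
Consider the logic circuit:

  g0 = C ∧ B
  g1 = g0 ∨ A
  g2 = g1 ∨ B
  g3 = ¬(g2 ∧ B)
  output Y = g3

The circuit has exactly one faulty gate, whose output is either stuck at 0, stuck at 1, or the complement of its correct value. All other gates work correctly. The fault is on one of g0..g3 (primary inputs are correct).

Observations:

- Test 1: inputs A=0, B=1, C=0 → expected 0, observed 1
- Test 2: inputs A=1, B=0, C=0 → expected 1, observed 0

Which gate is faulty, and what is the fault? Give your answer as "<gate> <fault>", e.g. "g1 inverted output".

Fault-free values for test 1 (A=0, B=1, C=0): g0=0, g1=0, g2=1, g3=0, giving Y=0. Observed 1.
Test 1: faults giving observed 1 are {g2 stuck-at-0, g2 inverted output, g3 stuck-at-1, g3 inverted output}.
Test 2 (A=1, B=0, C=0): fault-free g0=0, g1=1, g2=1, g3=1 → 1; observed 0. Eliminates g2 stuck-at-0, g2 inverted output, g3 stuck-at-1.
Only g3 inverted output is consistent with every test.

g3 inverted output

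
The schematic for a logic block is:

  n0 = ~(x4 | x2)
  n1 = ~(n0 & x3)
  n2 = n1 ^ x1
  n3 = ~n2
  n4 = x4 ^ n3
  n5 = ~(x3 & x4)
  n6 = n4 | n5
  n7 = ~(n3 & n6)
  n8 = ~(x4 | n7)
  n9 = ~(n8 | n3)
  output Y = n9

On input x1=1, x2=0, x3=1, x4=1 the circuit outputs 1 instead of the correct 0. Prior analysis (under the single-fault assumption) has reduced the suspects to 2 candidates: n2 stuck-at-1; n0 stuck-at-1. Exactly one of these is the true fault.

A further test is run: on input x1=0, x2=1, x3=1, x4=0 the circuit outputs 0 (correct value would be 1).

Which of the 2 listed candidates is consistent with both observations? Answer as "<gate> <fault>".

Evaluate each candidate on input x1=0, x2=1, x3=1, x4=0:
  n2 stuck-at-1: n0=0, n1=1, n2=1 [stuck-at-1], n3=0, n4=0, n5=1, n6=1, n7=1, n8=0, n9=1 → 1 — eliminated
  n0 stuck-at-1: n0=1 [stuck-at-1], n1=0, n2=0, n3=1, n4=1, n5=1, n6=1, n7=0, n8=1, n9=0 → 0 — matches
Only n0 stuck-at-1 reproduces the observed 0.

n0 stuck-at-1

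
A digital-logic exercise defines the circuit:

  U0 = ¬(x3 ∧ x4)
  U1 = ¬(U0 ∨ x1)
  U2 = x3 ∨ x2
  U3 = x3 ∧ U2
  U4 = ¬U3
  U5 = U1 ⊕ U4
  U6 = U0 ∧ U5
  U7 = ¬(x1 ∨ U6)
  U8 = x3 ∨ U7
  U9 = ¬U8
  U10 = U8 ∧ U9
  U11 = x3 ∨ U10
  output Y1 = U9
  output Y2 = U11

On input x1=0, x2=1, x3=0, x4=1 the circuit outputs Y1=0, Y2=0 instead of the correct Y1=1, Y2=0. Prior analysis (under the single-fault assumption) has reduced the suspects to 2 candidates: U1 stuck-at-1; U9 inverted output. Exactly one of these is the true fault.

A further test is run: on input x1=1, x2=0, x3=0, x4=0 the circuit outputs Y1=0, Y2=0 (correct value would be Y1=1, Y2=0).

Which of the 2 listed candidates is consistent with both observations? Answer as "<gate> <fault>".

Evaluate each candidate on input x1=1, x2=0, x3=0, x4=0:
  U1 stuck-at-1: U0=1, U1=1 [stuck-at-1], U2=0, U3=0, U4=1, U5=0, U6=0, U7=0, U8=0, U9=1, U10=0, U11=0 → Y1=1, Y2=0 — eliminated
  U9 inverted output: U0=1, U1=0, U2=0, U3=0, U4=1, U5=1, U6=1, U7=0, U8=0, U9=0 [inverted output], U10=0, U11=0 → Y1=0, Y2=0 — matches
Only U9 inverted output reproduces the observed Y1=0, Y2=0.

U9 inverted output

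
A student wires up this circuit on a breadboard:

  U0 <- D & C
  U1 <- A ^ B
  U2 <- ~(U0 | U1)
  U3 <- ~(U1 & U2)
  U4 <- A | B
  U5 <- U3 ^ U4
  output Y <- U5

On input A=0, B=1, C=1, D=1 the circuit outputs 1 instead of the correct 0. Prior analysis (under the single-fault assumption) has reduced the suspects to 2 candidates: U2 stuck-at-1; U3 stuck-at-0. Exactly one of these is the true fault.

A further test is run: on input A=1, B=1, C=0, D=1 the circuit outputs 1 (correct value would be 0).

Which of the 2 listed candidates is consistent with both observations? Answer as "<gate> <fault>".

U3 stuck-at-0

Evaluate each candidate on input A=1, B=1, C=0, D=1:
  U2 stuck-at-1: U0=0, U1=0, U2=1 [stuck-at-1], U3=1, U4=1, U5=0 → 0 — eliminated
  U3 stuck-at-0: U0=0, U1=0, U2=1, U3=0 [stuck-at-0], U4=1, U5=1 → 1 — matches
Only U3 stuck-at-0 reproduces the observed 1.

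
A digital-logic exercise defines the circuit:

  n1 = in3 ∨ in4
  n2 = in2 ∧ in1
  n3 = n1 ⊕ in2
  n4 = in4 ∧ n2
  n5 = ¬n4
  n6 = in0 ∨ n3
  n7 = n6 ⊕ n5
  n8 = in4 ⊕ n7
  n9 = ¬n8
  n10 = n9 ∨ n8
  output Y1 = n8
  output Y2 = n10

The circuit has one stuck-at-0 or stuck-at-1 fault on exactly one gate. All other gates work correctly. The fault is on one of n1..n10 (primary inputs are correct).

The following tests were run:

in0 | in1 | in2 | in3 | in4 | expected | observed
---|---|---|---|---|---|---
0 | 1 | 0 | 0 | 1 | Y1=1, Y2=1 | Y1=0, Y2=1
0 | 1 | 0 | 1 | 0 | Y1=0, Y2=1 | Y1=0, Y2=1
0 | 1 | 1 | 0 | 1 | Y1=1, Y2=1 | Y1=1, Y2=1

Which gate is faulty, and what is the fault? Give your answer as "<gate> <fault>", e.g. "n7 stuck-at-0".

Fault-free values for test 1 (in0=0, in1=1, in2=0, in3=0, in4=1): n1=1, n2=0, n3=1, n4=0, n5=1, n6=1, n7=0, n8=1, n9=0, n10=1, giving Y1=1, Y2=1. Observed Y1=0, Y2=1.
Test 1: faults giving observed Y1=0, Y2=1 are {n1 stuck-at-0, n2 stuck-at-1, n3 stuck-at-0, n4 stuck-at-1, n5 stuck-at-0, n6 stuck-at-0, n7 stuck-at-1, n8 stuck-at-0}.
Test 2 (in0=0, in1=1, in2=0, in3=1, in4=0): fault-free n1=1, n2=0, n3=1, n4=0, n5=1, n6=1, n7=0, n8=0, n9=1, n10=1 → Y1=0, Y2=1; observed Y1=0, Y2=1. Eliminates n1 stuck-at-0, n3 stuck-at-0, n4 stuck-at-1, n5 stuck-at-0, n6 stuck-at-0, n7 stuck-at-1.
Test 3 (in0=0, in1=1, in2=1, in3=0, in4=1): fault-free n1=1, n2=1, n3=0, n4=1, n5=0, n6=0, n7=0, n8=1, n9=0, n10=1 → Y1=1, Y2=1; observed Y1=1, Y2=1. Eliminates n8 stuck-at-0.
Only n2 stuck-at-1 is consistent with every test.

n2 stuck-at-1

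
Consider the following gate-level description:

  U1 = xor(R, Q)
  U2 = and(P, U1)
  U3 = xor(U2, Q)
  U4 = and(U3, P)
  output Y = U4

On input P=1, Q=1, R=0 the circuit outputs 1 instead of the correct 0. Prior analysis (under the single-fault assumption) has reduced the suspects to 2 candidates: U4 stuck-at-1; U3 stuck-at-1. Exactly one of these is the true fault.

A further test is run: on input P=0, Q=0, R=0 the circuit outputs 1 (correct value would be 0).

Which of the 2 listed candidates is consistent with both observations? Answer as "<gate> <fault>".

Evaluate each candidate on input P=0, Q=0, R=0:
  U4 stuck-at-1: U1=0, U2=0, U3=0, U4=1 [stuck-at-1] → 1 — matches
  U3 stuck-at-1: U1=0, U2=0, U3=1 [stuck-at-1], U4=0 → 0 — eliminated
Only U4 stuck-at-1 reproduces the observed 1.

U4 stuck-at-1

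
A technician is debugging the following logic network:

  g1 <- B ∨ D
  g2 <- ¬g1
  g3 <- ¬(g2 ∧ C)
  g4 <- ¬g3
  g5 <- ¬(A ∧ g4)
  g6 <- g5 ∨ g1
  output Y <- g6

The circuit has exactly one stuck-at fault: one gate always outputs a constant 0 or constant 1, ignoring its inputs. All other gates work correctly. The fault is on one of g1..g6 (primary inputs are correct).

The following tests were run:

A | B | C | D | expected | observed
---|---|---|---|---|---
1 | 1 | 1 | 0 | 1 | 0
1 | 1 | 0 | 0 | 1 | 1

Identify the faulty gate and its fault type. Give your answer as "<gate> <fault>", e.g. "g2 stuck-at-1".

g1 stuck-at-0

Fault-free values for test 1 (A=1, B=1, C=1, D=0): g1=1, g2=0, g3=1, g4=0, g5=1, g6=1, giving Y=1. Observed 0.
Test 1: faults giving observed 0 are {g1 stuck-at-0, g6 stuck-at-0}.
Test 2 (A=1, B=1, C=0, D=0): fault-free g1=1, g2=0, g3=1, g4=0, g5=1, g6=1 → 1; observed 1. Eliminates g6 stuck-at-0.
Only g1 stuck-at-0 is consistent with every test.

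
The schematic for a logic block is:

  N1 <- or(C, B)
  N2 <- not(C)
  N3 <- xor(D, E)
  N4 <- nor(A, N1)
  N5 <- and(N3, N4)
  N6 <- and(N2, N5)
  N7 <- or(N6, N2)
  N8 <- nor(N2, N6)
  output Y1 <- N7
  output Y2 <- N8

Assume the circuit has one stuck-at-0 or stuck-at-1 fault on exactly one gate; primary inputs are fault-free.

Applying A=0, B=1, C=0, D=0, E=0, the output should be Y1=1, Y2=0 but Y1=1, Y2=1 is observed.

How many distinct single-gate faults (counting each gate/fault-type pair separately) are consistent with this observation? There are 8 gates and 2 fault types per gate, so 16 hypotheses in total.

Fault-free: N1=1, N2=1, N3=0, N4=0, N5=0, N6=0, N7=1, N8=0 → Y1=1, Y2=0. Observed Y1=1, Y2=1.
  N1: none of the 2 fault types match ✗
  N2: none of the 2 fault types match ✗
  N3: none of the 2 fault types match ✗
  N4: none of the 2 fault types match ✗
  N5: none of the 2 fault types match ✗
  N6: none of the 2 fault types match ✗
  N7: none of the 2 fault types match ✗
  N8: stuck-at-1 ✓; others ✗
Consistent faults: {N8 stuck-at-1} — 1 in all.

1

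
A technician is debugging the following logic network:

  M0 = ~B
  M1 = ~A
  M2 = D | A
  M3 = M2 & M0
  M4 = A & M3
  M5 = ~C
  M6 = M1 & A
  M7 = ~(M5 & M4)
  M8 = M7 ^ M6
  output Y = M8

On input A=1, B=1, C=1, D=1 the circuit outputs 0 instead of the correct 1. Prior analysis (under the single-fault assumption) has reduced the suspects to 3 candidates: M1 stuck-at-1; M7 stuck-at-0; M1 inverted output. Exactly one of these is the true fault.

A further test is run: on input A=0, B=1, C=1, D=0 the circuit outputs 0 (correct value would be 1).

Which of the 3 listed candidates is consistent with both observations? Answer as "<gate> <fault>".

Evaluate each candidate on input A=0, B=1, C=1, D=0:
  M1 stuck-at-1: M0=0, M1=1 [stuck-at-1], M2=0, M3=0, M4=0, M5=0, M6=0, M7=1, M8=1 → 1 — eliminated
  M7 stuck-at-0: M0=0, M1=1, M2=0, M3=0, M4=0, M5=0, M6=0, M7=0 [stuck-at-0], M8=0 → 0 — matches
  M1 inverted output: M0=0, M1=0 [inverted output], M2=0, M3=0, M4=0, M5=0, M6=0, M7=1, M8=1 → 1 — eliminated
Only M7 stuck-at-0 reproduces the observed 0.

M7 stuck-at-0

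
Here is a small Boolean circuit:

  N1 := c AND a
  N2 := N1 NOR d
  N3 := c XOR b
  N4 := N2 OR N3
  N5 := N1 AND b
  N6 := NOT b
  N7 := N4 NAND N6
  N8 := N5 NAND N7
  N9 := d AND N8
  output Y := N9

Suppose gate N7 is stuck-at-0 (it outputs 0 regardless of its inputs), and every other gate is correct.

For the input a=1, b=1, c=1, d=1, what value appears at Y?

1

Propagate with N7 forced: N1=1, N2=0, N3=0, N4=0, N5=1, N6=0, N7=0 [stuck-at-0], N8=1, N9=1.
So Y = 1. (Without the fault it would be 0.)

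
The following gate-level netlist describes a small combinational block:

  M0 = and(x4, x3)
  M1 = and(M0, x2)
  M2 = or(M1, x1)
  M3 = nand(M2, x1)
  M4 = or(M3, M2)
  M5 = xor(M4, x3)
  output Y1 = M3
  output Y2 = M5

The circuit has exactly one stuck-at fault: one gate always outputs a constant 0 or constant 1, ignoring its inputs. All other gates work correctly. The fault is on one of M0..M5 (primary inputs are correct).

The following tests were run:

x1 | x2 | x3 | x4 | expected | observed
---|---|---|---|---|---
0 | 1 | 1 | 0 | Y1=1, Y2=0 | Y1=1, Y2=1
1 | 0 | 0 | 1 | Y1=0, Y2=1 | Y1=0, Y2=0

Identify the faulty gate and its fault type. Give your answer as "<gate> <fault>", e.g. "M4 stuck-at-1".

Fault-free values for test 1 (x1=0, x2=1, x3=1, x4=0): M0=0, M1=0, M2=0, M3=1, M4=1, M5=0, giving Y1=1, Y2=0. Observed Y1=1, Y2=1.
Test 1: faults giving observed Y1=1, Y2=1 are {M4 stuck-at-0, M5 stuck-at-1}.
Test 2 (x1=1, x2=0, x3=0, x4=1): fault-free M0=0, M1=0, M2=1, M3=0, M4=1, M5=1 → Y1=0, Y2=1; observed Y1=0, Y2=0. Eliminates M5 stuck-at-1.
Only M4 stuck-at-0 is consistent with every test.

M4 stuck-at-0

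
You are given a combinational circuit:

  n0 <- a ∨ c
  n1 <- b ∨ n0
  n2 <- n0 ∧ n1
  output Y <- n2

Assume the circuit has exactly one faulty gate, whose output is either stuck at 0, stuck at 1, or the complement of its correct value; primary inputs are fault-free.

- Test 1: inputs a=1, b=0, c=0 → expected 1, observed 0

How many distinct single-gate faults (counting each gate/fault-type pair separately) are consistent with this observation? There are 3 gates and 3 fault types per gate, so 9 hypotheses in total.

Fault-free: n0=1, n1=1, n2=1 → 1. Observed 0.
  n0 stuck-at-0: output 0 ✓
  n0 stuck-at-1: output 1 ✗
  n0 inverted output: output 0 ✓
  n1 stuck-at-0: output 0 ✓
  n1 stuck-at-1: output 1 ✗
  n1 inverted output: output 0 ✓
  n2 stuck-at-0: output 0 ✓
  n2 stuck-at-1: output 1 ✗
  n2 inverted output: output 0 ✓
Consistent faults: {n0 stuck-at-0, n0 inverted output, n1 stuck-at-0, n1 inverted output, n2 stuck-at-0, n2 inverted output} — 6 in all.

6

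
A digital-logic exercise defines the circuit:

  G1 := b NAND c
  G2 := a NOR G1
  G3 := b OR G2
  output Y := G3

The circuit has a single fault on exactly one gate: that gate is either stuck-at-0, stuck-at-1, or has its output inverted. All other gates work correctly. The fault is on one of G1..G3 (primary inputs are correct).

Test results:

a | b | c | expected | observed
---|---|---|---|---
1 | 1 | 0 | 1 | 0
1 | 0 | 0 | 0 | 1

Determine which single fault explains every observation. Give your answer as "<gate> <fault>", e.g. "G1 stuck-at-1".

Fault-free values for test 1 (a=1, b=1, c=0): G1=1, G2=0, G3=1, giving Y=1. Observed 0.
Test 1: faults giving observed 0 are {G3 stuck-at-0, G3 inverted output}.
Test 2 (a=1, b=0, c=0): fault-free G1=1, G2=0, G3=0 → 0; observed 1. Eliminates G3 stuck-at-0.
Only G3 inverted output is consistent with every test.

G3 inverted output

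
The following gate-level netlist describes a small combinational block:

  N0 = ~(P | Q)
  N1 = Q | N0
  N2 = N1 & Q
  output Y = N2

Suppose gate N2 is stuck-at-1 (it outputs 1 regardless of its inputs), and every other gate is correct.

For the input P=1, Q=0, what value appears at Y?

Propagate with N2 forced: N0=0, N1=0, N2=1 [stuck-at-1].
So Y = 1. (Without the fault it would be 0.)

1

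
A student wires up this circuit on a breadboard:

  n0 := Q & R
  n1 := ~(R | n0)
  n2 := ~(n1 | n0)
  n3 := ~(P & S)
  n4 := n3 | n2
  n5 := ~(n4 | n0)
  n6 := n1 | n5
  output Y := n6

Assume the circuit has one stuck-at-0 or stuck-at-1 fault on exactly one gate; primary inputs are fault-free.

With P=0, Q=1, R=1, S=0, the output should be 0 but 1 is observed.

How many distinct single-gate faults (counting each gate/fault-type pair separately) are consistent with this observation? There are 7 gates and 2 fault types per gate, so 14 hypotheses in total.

3

Fault-free: n0=1, n1=0, n2=0, n3=1, n4=1, n5=0, n6=0 → 0. Observed 1.
  n0 stuck-at-0: output 0 ✗
  n0 stuck-at-1: output 0 ✗
  n1 stuck-at-0: output 0 ✗
  n1 stuck-at-1: output 1 ✓
  n2 stuck-at-0: output 0 ✗
  n2 stuck-at-1: output 0 ✗
  n3 stuck-at-0: output 0 ✗
  n3 stuck-at-1: output 0 ✗
  n4 stuck-at-0: output 0 ✗
  n4 stuck-at-1: output 0 ✗
  n5 stuck-at-0: output 0 ✗
  n5 stuck-at-1: output 1 ✓
  n6 stuck-at-0: output 0 ✗
  n6 stuck-at-1: output 1 ✓
Consistent faults: {n1 stuck-at-1, n5 stuck-at-1, n6 stuck-at-1} — 3 in all.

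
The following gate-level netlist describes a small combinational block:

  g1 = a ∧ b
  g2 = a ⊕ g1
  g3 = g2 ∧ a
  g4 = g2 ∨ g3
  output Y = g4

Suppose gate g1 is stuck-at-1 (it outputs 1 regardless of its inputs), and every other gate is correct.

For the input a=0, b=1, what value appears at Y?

1

Propagate with g1 forced: g1=1 [stuck-at-1], g2=1, g3=0, g4=1.
So Y = 1. (Without the fault it would be 0.)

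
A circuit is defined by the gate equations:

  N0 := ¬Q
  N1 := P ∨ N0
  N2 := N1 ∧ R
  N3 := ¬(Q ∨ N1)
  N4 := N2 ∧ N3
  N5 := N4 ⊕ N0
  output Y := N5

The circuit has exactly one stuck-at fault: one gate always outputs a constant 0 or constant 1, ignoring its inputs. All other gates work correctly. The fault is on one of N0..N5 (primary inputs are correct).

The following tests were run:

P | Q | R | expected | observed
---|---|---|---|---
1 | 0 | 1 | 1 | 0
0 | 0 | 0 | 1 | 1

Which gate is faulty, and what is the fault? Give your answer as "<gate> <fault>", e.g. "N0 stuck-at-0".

Fault-free values for test 1 (P=1, Q=0, R=1): N0=1, N1=1, N2=1, N3=0, N4=0, N5=1, giving Y=1. Observed 0.
Test 1: faults giving observed 0 are {N0 stuck-at-0, N3 stuck-at-1, N4 stuck-at-1, N5 stuck-at-0}.
Test 2 (P=0, Q=0, R=0): fault-free N0=1, N1=1, N2=0, N3=0, N4=0, N5=1 → 1; observed 1. Eliminates N0 stuck-at-0, N4 stuck-at-1, N5 stuck-at-0.
Only N3 stuck-at-1 is consistent with every test.

N3 stuck-at-1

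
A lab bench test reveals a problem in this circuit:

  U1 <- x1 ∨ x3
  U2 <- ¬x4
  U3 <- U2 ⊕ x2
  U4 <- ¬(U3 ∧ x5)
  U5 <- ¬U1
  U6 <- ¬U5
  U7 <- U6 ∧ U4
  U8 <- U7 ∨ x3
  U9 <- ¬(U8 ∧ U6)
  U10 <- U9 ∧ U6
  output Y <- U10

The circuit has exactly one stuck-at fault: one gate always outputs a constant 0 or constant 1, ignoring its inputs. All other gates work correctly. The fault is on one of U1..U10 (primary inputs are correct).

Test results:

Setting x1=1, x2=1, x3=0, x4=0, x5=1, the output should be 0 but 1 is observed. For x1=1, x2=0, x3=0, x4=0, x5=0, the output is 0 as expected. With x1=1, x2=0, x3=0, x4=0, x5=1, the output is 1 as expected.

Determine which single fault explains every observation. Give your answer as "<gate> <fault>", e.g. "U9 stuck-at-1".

Fault-free values for test 1 (x1=1, x2=1, x3=0, x4=0, x5=1): U1=1, U2=1, U3=0, U4=1, U5=0, U6=1, U7=1, U8=1, U9=0, U10=0, giving Y=0. Observed 1.
Test 1: faults giving observed 1 are {U2 stuck-at-0, U3 stuck-at-1, U4 stuck-at-0, U7 stuck-at-0, U8 stuck-at-0, U9 stuck-at-1, U10 stuck-at-1}.
Test 2 (x1=1, x2=0, x3=0, x4=0, x5=0): fault-free U1=1, U2=1, U3=1, U4=1, U5=0, U6=1, U7=1, U8=1, U9=0, U10=0 → 0; observed 0. Eliminates U4 stuck-at-0, U7 stuck-at-0, U8 stuck-at-0, U9 stuck-at-1, U10 stuck-at-1.
Test 3 (x1=1, x2=0, x3=0, x4=0, x5=1): fault-free U1=1, U2=1, U3=1, U4=0, U5=0, U6=1, U7=0, U8=0, U9=1, U10=1 → 1; observed 1. Eliminates U2 stuck-at-0.
Only U3 stuck-at-1 is consistent with every test.

U3 stuck-at-1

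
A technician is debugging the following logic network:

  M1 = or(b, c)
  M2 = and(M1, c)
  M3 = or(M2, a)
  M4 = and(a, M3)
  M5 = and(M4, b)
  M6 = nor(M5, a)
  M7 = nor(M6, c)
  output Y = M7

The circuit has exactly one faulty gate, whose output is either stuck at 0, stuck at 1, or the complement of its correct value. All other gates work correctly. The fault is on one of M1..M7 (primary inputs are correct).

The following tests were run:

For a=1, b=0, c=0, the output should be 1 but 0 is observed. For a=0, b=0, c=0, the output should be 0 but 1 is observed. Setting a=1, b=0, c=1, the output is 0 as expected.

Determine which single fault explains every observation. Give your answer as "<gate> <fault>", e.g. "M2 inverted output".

M6 inverted output

Fault-free values for test 1 (a=1, b=0, c=0): M1=0, M2=0, M3=1, M4=1, M5=0, M6=0, M7=1, giving Y=1. Observed 0.
Test 1: faults giving observed 0 are {M6 stuck-at-1, M6 inverted output, M7 stuck-at-0, M7 inverted output}.
Test 2 (a=0, b=0, c=0): fault-free M1=0, M2=0, M3=0, M4=0, M5=0, M6=1, M7=0 → 0; observed 1. Eliminates M6 stuck-at-1, M7 stuck-at-0.
Test 3 (a=1, b=0, c=1): fault-free M1=1, M2=1, M3=1, M4=1, M5=0, M6=0, M7=0 → 0; observed 0. Eliminates M7 inverted output.
Only M6 inverted output is consistent with every test.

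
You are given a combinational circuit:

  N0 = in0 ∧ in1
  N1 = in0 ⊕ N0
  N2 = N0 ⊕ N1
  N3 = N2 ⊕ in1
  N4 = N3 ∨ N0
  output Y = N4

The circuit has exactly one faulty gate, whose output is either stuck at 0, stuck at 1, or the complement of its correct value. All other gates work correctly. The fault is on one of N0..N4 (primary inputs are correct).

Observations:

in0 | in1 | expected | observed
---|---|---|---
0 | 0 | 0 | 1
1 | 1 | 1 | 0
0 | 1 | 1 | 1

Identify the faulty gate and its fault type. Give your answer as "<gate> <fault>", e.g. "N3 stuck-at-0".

Fault-free values for test 1 (in0=0, in1=0): N0=0, N1=0, N2=0, N3=0, N4=0, giving Y=0. Observed 1.
Test 1: faults giving observed 1 are {N0 stuck-at-1, N0 inverted output, N1 stuck-at-1, N1 inverted output, N2 stuck-at-1, N2 inverted output, N3 stuck-at-1, N3 inverted output, N4 stuck-at-1, N4 inverted output}.
Test 2 (in0=1, in1=1): fault-free N0=1, N1=0, N2=1, N3=0, N4=1 → 1; observed 0. Eliminates N0 stuck-at-1, N1 stuck-at-1, N1 inverted output, N2 stuck-at-1, N2 inverted output, N3 stuck-at-1, N3 inverted output, N4 stuck-at-1.
Test 3 (in0=0, in1=1): fault-free N0=0, N1=0, N2=0, N3=1, N4=1 → 1; observed 1. Eliminates N4 inverted output.
Only N0 inverted output is consistent with every test.

N0 inverted output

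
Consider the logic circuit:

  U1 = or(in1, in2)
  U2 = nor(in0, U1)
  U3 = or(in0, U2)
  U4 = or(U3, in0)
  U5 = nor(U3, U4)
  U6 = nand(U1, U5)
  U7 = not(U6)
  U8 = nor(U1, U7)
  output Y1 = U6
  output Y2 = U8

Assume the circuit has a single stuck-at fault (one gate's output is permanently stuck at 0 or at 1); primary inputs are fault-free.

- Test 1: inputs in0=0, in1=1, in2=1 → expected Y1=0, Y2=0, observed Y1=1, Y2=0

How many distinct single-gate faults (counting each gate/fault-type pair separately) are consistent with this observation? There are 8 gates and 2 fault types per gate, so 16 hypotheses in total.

5

Fault-free: U1=1, U2=0, U3=0, U4=0, U5=1, U6=0, U7=1, U8=0 → Y1=0, Y2=0. Observed Y1=1, Y2=0.
  U1: none of the 2 fault types match ✗
  U2: stuck-at-1 ✓; others ✗
  U3: stuck-at-1 ✓; others ✗
  U4: stuck-at-1 ✓; others ✗
  U5: stuck-at-0 ✓; others ✗
  U6: stuck-at-1 ✓; others ✗
  U7: none of the 2 fault types match ✗
  U8: none of the 2 fault types match ✗
Consistent faults: {U2 stuck-at-1, U3 stuck-at-1, U4 stuck-at-1, U5 stuck-at-0, U6 stuck-at-1} — 5 in all.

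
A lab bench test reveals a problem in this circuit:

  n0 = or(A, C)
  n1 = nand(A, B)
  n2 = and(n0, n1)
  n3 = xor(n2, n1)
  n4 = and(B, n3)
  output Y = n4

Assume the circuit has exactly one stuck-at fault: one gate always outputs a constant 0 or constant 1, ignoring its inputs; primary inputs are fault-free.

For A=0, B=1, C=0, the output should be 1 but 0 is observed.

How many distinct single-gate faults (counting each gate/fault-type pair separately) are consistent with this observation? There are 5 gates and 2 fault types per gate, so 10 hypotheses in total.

Fault-free: n0=0, n1=1, n2=0, n3=1, n4=1 → 1. Observed 0.
  n0 stuck-at-0: output 1 ✗
  n0 stuck-at-1: output 0 ✓
  n1 stuck-at-0: output 0 ✓
  n1 stuck-at-1: output 1 ✗
  n2 stuck-at-0: output 1 ✗
  n2 stuck-at-1: output 0 ✓
  n3 stuck-at-0: output 0 ✓
  n3 stuck-at-1: output 1 ✗
  n4 stuck-at-0: output 0 ✓
  n4 stuck-at-1: output 1 ✗
Consistent faults: {n0 stuck-at-1, n1 stuck-at-0, n2 stuck-at-1, n3 stuck-at-0, n4 stuck-at-0} — 5 in all.

5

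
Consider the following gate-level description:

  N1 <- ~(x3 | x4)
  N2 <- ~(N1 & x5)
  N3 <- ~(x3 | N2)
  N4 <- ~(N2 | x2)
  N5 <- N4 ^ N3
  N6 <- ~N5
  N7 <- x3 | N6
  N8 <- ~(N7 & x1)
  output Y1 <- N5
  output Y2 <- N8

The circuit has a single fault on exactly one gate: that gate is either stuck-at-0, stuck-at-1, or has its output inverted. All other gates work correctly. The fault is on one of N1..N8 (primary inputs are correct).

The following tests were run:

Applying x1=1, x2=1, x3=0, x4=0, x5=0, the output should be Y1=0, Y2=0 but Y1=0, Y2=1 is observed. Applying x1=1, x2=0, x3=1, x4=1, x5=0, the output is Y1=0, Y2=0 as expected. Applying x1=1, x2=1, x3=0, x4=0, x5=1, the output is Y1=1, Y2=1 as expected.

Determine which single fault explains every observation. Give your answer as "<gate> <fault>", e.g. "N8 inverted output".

N6 stuck-at-0

Fault-free values for test 1 (x1=1, x2=1, x3=0, x4=0, x5=0): N1=1, N2=1, N3=0, N4=0, N5=0, N6=1, N7=1, N8=0, giving Y1=0, Y2=0. Observed Y1=0, Y2=1.
Test 1: faults giving observed Y1=0, Y2=1 are {N6 stuck-at-0, N6 inverted output, N7 stuck-at-0, N7 inverted output, N8 stuck-at-1, N8 inverted output}.
Test 2 (x1=1, x2=0, x3=1, x4=1, x5=0): fault-free N1=0, N2=1, N3=0, N4=0, N5=0, N6=1, N7=1, N8=0 → Y1=0, Y2=0; observed Y1=0, Y2=0. Eliminates N7 stuck-at-0, N7 inverted output, N8 stuck-at-1, N8 inverted output.
Test 3 (x1=1, x2=1, x3=0, x4=0, x5=1): fault-free N1=1, N2=0, N3=1, N4=0, N5=1, N6=0, N7=0, N8=1 → Y1=1, Y2=1; observed Y1=1, Y2=1. Eliminates N6 inverted output.
Only N6 stuck-at-0 is consistent with every test.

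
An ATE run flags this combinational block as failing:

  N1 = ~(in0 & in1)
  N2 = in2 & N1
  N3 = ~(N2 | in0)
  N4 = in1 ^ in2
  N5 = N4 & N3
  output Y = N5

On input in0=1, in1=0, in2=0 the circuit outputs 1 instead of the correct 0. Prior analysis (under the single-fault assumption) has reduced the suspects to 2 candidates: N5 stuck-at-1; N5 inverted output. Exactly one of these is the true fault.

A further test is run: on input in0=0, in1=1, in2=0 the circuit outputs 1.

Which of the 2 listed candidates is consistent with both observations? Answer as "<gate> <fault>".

Evaluate each candidate on input in0=0, in1=1, in2=0:
  N5 stuck-at-1: N1=1, N2=0, N3=1, N4=1, N5=1 [stuck-at-1] → 1 — matches
  N5 inverted output: N1=1, N2=0, N3=1, N4=1, N5=0 [inverted output] → 0 — eliminated
Only N5 stuck-at-1 reproduces the observed 1.

N5 stuck-at-1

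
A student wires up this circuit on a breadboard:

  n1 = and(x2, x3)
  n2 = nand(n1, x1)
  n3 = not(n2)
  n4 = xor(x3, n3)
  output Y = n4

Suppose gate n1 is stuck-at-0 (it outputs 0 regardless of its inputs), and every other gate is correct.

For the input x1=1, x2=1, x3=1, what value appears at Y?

Propagate with n1 forced: n1=0 [stuck-at-0], n2=1, n3=0, n4=1.
So Y = 1. (Without the fault it would be 0.)

1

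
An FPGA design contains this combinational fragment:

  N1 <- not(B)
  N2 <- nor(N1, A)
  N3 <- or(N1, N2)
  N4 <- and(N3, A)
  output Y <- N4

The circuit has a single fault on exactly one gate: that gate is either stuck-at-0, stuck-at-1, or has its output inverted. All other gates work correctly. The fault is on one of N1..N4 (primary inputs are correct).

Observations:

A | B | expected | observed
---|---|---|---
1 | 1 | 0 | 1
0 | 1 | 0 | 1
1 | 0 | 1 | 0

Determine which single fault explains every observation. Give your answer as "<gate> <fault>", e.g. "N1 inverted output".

N4 inverted output

Fault-free values for test 1 (A=1, B=1): N1=0, N2=0, N3=0, N4=0, giving Y=0. Observed 1.
Test 1: faults giving observed 1 are {N1 stuck-at-1, N1 inverted output, N2 stuck-at-1, N2 inverted output, N3 stuck-at-1, N3 inverted output, N4 stuck-at-1, N4 inverted output}.
Test 2 (A=0, B=1): fault-free N1=0, N2=1, N3=1, N4=0 → 0; observed 1. Eliminates N1 stuck-at-1, N1 inverted output, N2 stuck-at-1, N2 inverted output, N3 stuck-at-1, N3 inverted output.
Test 3 (A=1, B=0): fault-free N1=1, N2=0, N3=1, N4=1 → 1; observed 0. Eliminates N4 stuck-at-1.
Only N4 inverted output is consistent with every test.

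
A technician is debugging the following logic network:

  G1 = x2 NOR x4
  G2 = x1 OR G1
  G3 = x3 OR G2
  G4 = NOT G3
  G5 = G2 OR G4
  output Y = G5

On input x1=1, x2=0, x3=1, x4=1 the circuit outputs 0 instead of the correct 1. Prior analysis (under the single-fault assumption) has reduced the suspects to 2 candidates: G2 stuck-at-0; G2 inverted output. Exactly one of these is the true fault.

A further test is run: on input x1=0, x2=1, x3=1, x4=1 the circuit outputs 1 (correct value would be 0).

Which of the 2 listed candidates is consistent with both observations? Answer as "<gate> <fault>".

G2 inverted output

Evaluate each candidate on input x1=0, x2=1, x3=1, x4=1:
  G2 stuck-at-0: G1=0, G2=0 [stuck-at-0], G3=1, G4=0, G5=0 → 0 — eliminated
  G2 inverted output: G1=0, G2=1 [inverted output], G3=1, G4=0, G5=1 → 1 — matches
Only G2 inverted output reproduces the observed 1.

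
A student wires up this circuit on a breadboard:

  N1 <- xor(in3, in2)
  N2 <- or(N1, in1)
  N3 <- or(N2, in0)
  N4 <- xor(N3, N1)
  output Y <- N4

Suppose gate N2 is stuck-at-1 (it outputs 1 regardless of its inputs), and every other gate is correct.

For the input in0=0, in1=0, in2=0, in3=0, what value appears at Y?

1

Propagate with N2 forced: N1=0, N2=1 [stuck-at-1], N3=1, N4=1.
So Y = 1. (Without the fault it would be 0.)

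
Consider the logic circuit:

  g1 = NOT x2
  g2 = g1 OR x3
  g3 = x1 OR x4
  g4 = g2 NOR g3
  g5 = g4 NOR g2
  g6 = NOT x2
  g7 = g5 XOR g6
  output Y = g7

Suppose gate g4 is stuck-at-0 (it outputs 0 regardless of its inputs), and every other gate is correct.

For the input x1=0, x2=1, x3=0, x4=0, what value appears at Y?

Propagate with g4 forced: g1=0, g2=0, g3=0, g4=0 [stuck-at-0], g5=1, g6=0, g7=1.
So Y = 1. (Without the fault it would be 0.)

1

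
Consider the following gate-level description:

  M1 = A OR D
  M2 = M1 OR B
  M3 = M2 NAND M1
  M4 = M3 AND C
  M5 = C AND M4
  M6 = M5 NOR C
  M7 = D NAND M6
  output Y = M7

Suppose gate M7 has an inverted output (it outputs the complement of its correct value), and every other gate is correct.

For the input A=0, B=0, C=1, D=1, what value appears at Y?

0

Propagate with M7 forced: M1=1, M2=1, M3=0, M4=0, M5=0, M6=0, M7=0 [inverted output].
So Y = 0. (Without the fault it would be 1.)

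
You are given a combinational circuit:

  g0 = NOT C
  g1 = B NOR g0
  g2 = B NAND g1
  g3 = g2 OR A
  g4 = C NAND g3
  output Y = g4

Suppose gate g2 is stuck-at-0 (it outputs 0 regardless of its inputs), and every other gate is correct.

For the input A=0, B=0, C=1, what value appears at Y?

Propagate with g2 forced: g0=0, g1=1, g2=0 [stuck-at-0], g3=0, g4=1.
So Y = 1. (Without the fault it would be 0.)

1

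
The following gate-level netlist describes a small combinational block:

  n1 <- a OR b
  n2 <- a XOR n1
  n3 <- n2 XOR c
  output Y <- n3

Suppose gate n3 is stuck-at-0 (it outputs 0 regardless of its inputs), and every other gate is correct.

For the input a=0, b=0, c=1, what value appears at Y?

Propagate with n3 forced: n1=0, n2=0, n3=0 [stuck-at-0].
So Y = 0. (Without the fault it would be 1.)

0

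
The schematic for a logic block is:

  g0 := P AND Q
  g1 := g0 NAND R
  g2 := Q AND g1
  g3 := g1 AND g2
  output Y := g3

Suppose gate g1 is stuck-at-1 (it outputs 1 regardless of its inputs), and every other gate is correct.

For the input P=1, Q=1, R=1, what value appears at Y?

Propagate with g1 forced: g0=1, g1=1 [stuck-at-1], g2=1, g3=1.
So Y = 1. (Without the fault it would be 0.)

1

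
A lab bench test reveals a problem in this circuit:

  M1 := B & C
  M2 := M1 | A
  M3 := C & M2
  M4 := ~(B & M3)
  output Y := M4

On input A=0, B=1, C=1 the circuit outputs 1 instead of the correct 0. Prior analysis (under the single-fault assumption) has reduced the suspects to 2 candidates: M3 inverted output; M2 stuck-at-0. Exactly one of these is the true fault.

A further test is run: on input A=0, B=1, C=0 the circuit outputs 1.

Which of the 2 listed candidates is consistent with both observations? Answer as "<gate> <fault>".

M2 stuck-at-0

Evaluate each candidate on input A=0, B=1, C=0:
  M3 inverted output: M1=0, M2=0, M3=1 [inverted output], M4=0 → 0 — eliminated
  M2 stuck-at-0: M1=0, M2=0 [stuck-at-0], M3=0, M4=1 → 1 — matches
Only M2 stuck-at-0 reproduces the observed 1.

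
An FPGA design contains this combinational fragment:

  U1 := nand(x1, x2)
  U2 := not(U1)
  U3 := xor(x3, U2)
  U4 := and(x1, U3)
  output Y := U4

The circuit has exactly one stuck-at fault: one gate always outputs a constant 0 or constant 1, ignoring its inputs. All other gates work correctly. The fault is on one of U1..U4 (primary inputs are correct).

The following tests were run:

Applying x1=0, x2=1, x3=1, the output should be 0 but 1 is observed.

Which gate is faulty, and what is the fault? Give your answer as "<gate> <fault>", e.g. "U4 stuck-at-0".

U4 stuck-at-1

Fault-free values for test 1 (x1=0, x2=1, x3=1): U1=1, U2=0, U3=1, U4=0, giving Y=0. Observed 1.
Test 1: faults giving observed 1 are {U4 stuck-at-1}.
Only U4 stuck-at-1 is consistent with every test.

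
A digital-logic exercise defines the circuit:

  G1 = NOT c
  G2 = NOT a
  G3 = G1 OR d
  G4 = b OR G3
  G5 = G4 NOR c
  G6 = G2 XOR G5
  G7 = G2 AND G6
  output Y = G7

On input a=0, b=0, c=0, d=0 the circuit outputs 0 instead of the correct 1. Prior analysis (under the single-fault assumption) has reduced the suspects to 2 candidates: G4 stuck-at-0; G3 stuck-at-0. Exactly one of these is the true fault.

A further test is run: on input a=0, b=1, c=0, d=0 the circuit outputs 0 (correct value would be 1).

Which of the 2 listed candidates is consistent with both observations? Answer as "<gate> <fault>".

Evaluate each candidate on input a=0, b=1, c=0, d=0:
  G4 stuck-at-0: G1=1, G2=1, G3=1, G4=0 [stuck-at-0], G5=1, G6=0, G7=0 → 0 — matches
  G3 stuck-at-0: G1=1, G2=1, G3=0 [stuck-at-0], G4=1, G5=0, G6=1, G7=1 → 1 — eliminated
Only G4 stuck-at-0 reproduces the observed 0.

G4 stuck-at-0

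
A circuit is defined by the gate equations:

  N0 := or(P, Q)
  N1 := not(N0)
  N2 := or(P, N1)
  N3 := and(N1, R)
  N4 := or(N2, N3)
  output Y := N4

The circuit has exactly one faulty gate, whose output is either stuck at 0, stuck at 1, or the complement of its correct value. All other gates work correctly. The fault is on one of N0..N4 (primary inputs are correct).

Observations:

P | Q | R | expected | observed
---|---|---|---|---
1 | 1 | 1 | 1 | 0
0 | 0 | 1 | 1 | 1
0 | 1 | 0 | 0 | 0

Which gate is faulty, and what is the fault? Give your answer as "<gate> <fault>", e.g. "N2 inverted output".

N2 stuck-at-0

Fault-free values for test 1 (P=1, Q=1, R=1): N0=1, N1=0, N2=1, N3=0, N4=1, giving Y=1. Observed 0.
Test 1: faults giving observed 0 are {N2 stuck-at-0, N2 inverted output, N4 stuck-at-0, N4 inverted output}.
Test 2 (P=0, Q=0, R=1): fault-free N0=0, N1=1, N2=1, N3=1, N4=1 → 1; observed 1. Eliminates N4 stuck-at-0, N4 inverted output.
Test 3 (P=0, Q=1, R=0): fault-free N0=1, N1=0, N2=0, N3=0, N4=0 → 0; observed 0. Eliminates N2 inverted output.
Only N2 stuck-at-0 is consistent with every test.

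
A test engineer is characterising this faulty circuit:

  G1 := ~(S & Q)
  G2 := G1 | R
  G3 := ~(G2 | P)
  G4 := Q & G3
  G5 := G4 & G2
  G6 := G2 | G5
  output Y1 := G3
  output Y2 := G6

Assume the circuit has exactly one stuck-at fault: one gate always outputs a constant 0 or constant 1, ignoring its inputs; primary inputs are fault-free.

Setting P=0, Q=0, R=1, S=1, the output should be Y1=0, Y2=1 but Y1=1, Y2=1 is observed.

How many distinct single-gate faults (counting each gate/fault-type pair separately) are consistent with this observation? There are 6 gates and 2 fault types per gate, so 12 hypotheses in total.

1

Fault-free: G1=1, G2=1, G3=0, G4=0, G5=0, G6=1 → Y1=0, Y2=1. Observed Y1=1, Y2=1.
  G1 stuck-at-0: output Y1=0, Y2=1 ✗
  G1 stuck-at-1: output Y1=0, Y2=1 ✗
  G2 stuck-at-0: output Y1=1, Y2=0 ✗
  G2 stuck-at-1: output Y1=0, Y2=1 ✗
  G3 stuck-at-0: output Y1=0, Y2=1 ✗
  G3 stuck-at-1: output Y1=1, Y2=1 ✓
  G4 stuck-at-0: output Y1=0, Y2=1 ✗
  G4 stuck-at-1: output Y1=0, Y2=1 ✗
  G5 stuck-at-0: output Y1=0, Y2=1 ✗
  G5 stuck-at-1: output Y1=0, Y2=1 ✗
  G6 stuck-at-0: output Y1=0, Y2=0 ✗
  G6 stuck-at-1: output Y1=0, Y2=1 ✗
Consistent faults: {G3 stuck-at-1} — 1 in all.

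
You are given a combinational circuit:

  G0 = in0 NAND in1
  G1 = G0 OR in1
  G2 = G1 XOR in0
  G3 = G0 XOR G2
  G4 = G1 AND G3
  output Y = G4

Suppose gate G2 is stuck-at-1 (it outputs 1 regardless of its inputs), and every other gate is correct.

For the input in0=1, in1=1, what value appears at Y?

1

Propagate with G2 forced: G0=0, G1=1, G2=1 [stuck-at-1], G3=1, G4=1.
So Y = 1. (Without the fault it would be 0.)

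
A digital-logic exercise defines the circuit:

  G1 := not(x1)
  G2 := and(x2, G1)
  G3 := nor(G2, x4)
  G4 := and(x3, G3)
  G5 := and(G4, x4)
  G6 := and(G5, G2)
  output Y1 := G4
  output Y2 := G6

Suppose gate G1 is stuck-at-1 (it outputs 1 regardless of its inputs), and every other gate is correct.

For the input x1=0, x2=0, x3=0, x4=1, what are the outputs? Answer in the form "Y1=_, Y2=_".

Y1=0, Y2=0

Propagate with G1 forced: G1=1 [stuck-at-1], G2=0, G3=0, G4=0, G5=0, G6=0.
So the outputs are Y1=0, Y2=0. (Same as the fault-free value — the fault is masked on this input.)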